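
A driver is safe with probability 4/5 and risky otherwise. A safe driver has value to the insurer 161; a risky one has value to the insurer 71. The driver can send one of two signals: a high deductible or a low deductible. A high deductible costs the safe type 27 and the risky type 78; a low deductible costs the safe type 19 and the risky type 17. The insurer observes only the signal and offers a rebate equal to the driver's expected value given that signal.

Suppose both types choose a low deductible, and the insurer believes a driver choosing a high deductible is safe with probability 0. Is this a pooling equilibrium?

On the equilibrium path (low deductible) the insurer holds the prior 4/5 and pays 4/5·161 + 1/5·71 = 143. Off-path (high deductible) belief 0 gives 0·161 + 1·71 = 71.
Safe: low deductible gives 143 − 19 = 124; high deductible gives 71 − 27 = 44. Stays. ✓
Risky: low deductible gives 143 − 17 = 126; high deductible gives 71 − 78 = -7. Stays. ✓
Beliefs are Bayes-consistent on-path and both types best-respond.

Yes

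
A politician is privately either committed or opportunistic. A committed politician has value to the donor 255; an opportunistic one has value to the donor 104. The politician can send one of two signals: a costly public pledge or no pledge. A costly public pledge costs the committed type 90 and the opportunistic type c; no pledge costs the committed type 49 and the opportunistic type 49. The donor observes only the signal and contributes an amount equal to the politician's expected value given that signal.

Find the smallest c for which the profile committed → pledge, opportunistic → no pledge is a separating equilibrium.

200

Under separation: pledge → committed (pays 255); no pledge → opportunistic (pays 104).
Committed: 255 − 90 = 165 ≥ 104 − 49 = 55. Holds regardless of c. ✓
Opportunistic: 104 − 49 ≥ 255 − c, so c ≥ 255 − 55 = 200.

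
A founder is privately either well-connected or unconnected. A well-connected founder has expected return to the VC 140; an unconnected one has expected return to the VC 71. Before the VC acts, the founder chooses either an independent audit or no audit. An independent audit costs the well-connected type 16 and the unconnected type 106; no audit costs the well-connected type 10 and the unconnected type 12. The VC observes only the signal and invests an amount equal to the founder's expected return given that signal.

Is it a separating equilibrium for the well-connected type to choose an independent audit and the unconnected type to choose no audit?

If types separate, audit earns payment 140 and no audit earns 71.
Well-connected: audit gives 140 − 16 = 124; no audit gives 71 − 10 = 61. No deviation. ✓
Unconnected: no audit gives 71 − 12 = 59; audit gives 140 − 106 = 34. No deviation. ✓
Both incentive constraints hold.

Yes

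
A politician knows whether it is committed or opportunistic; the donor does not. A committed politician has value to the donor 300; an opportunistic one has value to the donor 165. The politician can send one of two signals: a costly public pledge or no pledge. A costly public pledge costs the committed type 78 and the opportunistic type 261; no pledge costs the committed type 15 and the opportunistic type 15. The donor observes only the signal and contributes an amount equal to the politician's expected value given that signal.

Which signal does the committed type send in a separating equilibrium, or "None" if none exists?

Try committed → pledge, opportunistic → no pledge:
  Under separation the donor infers type exactly: pledge → committed (pays 300), no pledge → opportunistic (pays 165).
  Committed: pledge gives 300 − 78 = 222; no pledge gives 165 − 15 = 150. No deviation. ✓
  Opportunistic: no pledge gives 165 − 15 = 150; pledge gives 300 − 261 = 39. No deviation. ✓
Both hold — the committed type sends pledge.

pledge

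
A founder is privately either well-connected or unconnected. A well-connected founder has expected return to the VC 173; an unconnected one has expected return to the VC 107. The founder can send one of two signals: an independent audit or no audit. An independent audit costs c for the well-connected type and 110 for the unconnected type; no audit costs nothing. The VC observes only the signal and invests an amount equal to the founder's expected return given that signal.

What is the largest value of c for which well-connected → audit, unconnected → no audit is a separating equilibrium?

66

Under separation: audit → well-connected (pays 173); no audit → unconnected (pays 107).
Unconnected: 107 − 0 = 107 ≥ 173 − 110 = 63. Holds regardless of c. ✓
Well-connected: 173 − c ≥ 107 − 0, so c ≤ 173 − 107 = 66.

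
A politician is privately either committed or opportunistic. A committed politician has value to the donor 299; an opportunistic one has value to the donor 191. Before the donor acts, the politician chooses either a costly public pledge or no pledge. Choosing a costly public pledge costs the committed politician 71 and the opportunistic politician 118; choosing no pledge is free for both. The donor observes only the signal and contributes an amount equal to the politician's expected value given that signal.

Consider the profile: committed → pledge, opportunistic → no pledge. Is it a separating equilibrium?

If types separate, pledge earns payment 299 and no pledge earns 191.
Committed: pledge gives 299 − 71 = 228; no pledge gives 191 − 0 = 191. No deviation. ✓
Opportunistic: no pledge gives 191 − 0 = 191; pledge gives 299 − 118 = 181. No deviation. ✓
Both incentive constraints hold.

Yes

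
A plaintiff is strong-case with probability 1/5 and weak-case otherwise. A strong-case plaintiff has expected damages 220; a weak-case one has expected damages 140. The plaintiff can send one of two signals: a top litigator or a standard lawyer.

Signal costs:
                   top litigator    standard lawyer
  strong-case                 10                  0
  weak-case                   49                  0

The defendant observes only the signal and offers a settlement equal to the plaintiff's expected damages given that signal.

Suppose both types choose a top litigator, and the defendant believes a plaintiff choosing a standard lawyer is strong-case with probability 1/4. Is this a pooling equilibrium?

No

On the equilibrium path (top litigator) the defendant holds the prior 1/5 and pays 1/5·220 + 4/5·140 = 156. Off-path (standard lawyer) belief 1/4 gives 1/4·220 + 3/4·140 = 160.
Strong-case: top litigator gives 156 − 10 = 146; standard lawyer gives 160 − 0 = 160. Deviates. ✗
Weak-case: top litigator gives 156 − 49 = 107; standard lawyer gives 160 − 0 = 160. Deviates. ✗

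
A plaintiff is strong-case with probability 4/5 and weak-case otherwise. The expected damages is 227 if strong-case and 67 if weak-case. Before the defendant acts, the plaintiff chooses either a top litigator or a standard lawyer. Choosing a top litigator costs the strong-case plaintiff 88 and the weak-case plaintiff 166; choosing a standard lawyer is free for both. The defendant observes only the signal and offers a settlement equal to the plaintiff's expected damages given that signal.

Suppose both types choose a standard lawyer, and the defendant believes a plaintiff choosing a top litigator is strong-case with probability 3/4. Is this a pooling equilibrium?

At the pooled signal (standard lawyer) the defendant holds the prior 4/5 and pays 4/5·227 + 1/5·67 = 195. Off-path (top litigator) belief 3/4 gives 3/4·227 + 1/4·67 = 187.
Strong-case: standard lawyer gives 195 − 0 = 195; top litigator gives 187 − 88 = 99. Stays. ✓
Weak-case: standard lawyer gives 195 − 0 = 195; top litigator gives 187 − 166 = 21. Stays. ✓

Yes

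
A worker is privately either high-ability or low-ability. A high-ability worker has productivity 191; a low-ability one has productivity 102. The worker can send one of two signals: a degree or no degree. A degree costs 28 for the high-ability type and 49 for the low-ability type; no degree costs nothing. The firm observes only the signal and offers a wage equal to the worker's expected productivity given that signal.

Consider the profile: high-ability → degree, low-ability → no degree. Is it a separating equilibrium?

If types separate, degree earns payment 191 and no degree earns 102.
High-ability: degree gives 191 − 28 = 163; no degree gives 102 − 0 = 102. No deviation. ✓
Low-ability: no degree gives 102 − 0 = 102; degree gives 191 − 49 = 142. Would deviate. ✗

No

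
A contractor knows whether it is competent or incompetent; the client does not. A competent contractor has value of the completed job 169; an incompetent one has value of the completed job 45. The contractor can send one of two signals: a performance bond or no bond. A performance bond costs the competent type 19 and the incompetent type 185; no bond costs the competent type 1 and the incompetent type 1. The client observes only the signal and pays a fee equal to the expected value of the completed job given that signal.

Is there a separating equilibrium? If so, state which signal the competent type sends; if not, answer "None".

bond

Try competent → bond, incompetent → no bond:
  If types separate, bond earns payment 169 and no bond earns 45.
  Competent: bond gives 169 − 19 = 150; no bond gives 45 − 1 = 44. No deviation. ✓
  Incompetent: no bond gives 45 − 1 = 44; bond gives 169 − 185 = -16. No deviation. ✓
Both hold — the competent type sends bond.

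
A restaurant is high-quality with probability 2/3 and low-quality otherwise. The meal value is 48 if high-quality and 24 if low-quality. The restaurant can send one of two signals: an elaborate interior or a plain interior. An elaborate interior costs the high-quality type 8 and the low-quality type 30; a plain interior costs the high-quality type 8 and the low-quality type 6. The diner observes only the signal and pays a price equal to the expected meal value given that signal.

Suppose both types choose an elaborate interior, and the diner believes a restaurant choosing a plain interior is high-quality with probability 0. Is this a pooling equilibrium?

At the pooled signal (elaborate interior) the diner holds the prior 2/3 and pays 2/3·48 + 1/3·24 = 40. Off-path (plain interior) belief 0 gives 0·48 + 1·24 = 24.
High-quality: elaborate interior gives 40 − 8 = 32; plain interior gives 24 − 8 = 16. Stays. ✓
Low-quality: elaborate interior gives 40 − 30 = 10; plain interior gives 24 − 6 = 18. Deviates. ✗

No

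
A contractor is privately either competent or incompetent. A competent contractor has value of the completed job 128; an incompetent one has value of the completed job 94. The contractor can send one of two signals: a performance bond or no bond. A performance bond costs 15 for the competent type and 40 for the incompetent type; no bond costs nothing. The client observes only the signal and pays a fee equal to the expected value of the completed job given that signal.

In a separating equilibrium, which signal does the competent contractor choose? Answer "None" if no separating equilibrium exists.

bond

Try competent → bond, incompetent → no bond:
  If types separate, bond earns payment 128 and no bond earns 94.
  Competent: bond gives 128 − 15 = 113; no bond gives 94 − 0 = 94. No deviation. ✓
  Incompetent: no bond gives 94 − 0 = 94; bond gives 128 − 40 = 88. No deviation. ✓
Both hold — the competent type sends bond.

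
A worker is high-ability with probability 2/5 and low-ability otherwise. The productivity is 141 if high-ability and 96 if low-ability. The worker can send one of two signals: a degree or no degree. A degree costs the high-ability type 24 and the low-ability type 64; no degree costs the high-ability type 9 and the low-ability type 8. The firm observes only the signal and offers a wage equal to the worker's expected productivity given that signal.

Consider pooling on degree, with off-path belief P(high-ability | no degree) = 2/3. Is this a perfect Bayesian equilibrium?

At the pooled signal (degree) the firm holds the prior 2/5 and pays 2/5·141 + 3/5·96 = 114. Off-path (no degree) belief 2/3 gives 2/3·141 + 1/3·96 = 126.
High-ability: degree gives 114 − 24 = 90; no degree gives 126 − 9 = 117. Deviates. ✗
Low-ability: degree gives 114 − 64 = 50; no degree gives 126 − 8 = 118. Deviates. ✗

No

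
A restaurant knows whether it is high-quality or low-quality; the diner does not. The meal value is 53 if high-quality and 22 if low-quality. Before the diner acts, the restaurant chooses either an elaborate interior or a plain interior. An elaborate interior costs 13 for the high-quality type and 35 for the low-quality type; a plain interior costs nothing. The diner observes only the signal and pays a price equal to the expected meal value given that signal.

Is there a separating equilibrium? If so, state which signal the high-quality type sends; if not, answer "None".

elaborate interior

Try high-quality → elaborate interior, low-quality → plain interior:
  If types separate, elaborate interior earns payment 53 and plain interior earns 22.
  High-quality: elaborate interior gives 53 − 13 = 40; plain interior gives 22 − 0 = 22. No deviation. ✓
  Low-quality: plain interior gives 22 − 0 = 22; elaborate interior gives 53 − 35 = 18. No deviation. ✓
Both hold — the high-quality type sends elaborate interior.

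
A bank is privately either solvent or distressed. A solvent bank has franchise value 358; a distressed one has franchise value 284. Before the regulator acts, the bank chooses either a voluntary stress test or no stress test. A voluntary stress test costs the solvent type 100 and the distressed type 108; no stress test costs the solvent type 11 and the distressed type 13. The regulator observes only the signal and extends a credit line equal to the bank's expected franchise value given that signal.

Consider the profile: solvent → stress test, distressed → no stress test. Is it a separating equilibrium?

If types separate, stress test earns payment 358 and no stress test earns 284.
Solvent: stress test gives 358 − 100 = 258; no stress test gives 284 − 11 = 273. Would deviate. ✗
Distressed: no stress test gives 284 − 13 = 271; stress test gives 358 − 108 = 250. No deviation. ✓

No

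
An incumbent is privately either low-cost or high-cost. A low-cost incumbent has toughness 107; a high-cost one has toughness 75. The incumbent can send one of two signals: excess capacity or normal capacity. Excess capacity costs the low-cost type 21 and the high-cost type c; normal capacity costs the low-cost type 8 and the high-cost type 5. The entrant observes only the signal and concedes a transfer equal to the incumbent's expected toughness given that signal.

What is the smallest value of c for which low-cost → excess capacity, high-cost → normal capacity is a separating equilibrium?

Under separation: excess capacity → low-cost (pays 107); normal capacity → high-cost (pays 75).
Low-cost: 107 − 21 = 86 ≥ 75 − 8 = 67. Holds regardless of c. ✓
High-cost: 75 − 5 ≥ 107 − c, so c ≥ 107 − 70 = 37.

37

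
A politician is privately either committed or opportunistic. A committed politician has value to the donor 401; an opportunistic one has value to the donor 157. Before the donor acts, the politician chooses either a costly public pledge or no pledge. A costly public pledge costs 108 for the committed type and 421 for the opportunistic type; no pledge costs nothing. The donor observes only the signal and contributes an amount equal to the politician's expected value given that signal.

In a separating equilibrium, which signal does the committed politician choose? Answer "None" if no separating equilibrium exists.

pledge

Try committed → pledge, opportunistic → no pledge:
  If types separate, pledge earns payment 401 and no pledge earns 157.
  Committed: pledge gives 401 − 108 = 293; no pledge gives 157 − 0 = 157. No deviation. ✓
  Opportunistic: no pledge gives 157 − 0 = 157; pledge gives 401 − 421 = -20. No deviation. ✓
Both hold — the committed type sends pledge.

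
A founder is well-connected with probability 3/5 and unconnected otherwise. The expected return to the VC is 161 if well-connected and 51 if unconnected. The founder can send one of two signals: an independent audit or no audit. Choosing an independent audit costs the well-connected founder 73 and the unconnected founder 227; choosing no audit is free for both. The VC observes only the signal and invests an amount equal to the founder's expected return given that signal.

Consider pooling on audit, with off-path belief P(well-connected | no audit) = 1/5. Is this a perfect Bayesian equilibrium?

On the equilibrium path (audit) the VC holds the prior 3/5 and pays 3/5·161 + 2/5·51 = 117. Off-path (no audit) belief 1/5 gives 1/5·161 + 4/5·51 = 73.
Well-connected: audit gives 117 − 73 = 44; no audit gives 73 − 0 = 73. Deviates. ✗
Unconnected: audit gives 117 − 227 = -110; no audit gives 73 − 0 = 73. Deviates. ✗

No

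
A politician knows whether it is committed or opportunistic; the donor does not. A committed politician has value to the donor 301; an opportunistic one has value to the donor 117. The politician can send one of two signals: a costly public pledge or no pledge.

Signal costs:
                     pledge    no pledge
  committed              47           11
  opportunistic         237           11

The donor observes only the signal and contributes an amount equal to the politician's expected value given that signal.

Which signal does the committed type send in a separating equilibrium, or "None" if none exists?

Try committed → pledge, opportunistic → no pledge:
  If types separate, pledge earns payment 301 and no pledge earns 117.
  Committed: pledge gives 301 − 47 = 254; no pledge gives 117 − 11 = 106. No deviation. ✓
  Opportunistic: no pledge gives 117 − 11 = 106; pledge gives 301 − 237 = 64. No deviation. ✓
Both hold — the committed type sends pledge.

pledge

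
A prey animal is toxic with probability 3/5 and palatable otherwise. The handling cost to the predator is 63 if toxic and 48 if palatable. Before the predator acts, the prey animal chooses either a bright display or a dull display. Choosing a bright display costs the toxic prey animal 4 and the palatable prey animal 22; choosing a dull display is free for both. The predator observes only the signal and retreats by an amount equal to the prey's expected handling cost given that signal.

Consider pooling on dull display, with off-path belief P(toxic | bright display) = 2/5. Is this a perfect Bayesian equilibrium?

Yes

At the pooled signal (dull display) the predator holds the prior 3/5 and pays 3/5·63 + 2/5·48 = 57. Off-path (bright display) belief 2/5 gives 2/5·63 + 3/5·48 = 54.
Toxic: dull display gives 57 − 0 = 57; bright display gives 54 − 4 = 50. Stays. ✓
Palatable: dull display gives 57 − 0 = 57; bright display gives 54 − 22 = 32. Stays. ✓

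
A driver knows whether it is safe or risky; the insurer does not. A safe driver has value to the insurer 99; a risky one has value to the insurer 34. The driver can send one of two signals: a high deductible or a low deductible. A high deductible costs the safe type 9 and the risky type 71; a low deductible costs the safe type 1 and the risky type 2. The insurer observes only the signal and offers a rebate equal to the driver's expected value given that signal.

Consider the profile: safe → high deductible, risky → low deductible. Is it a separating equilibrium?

Yes

Under separation the insurer infers type exactly: high deductible → safe (pays 99), low deductible → risky (pays 34).
Safe: high deductible gives 99 − 9 = 90; low deductible gives 34 − 1 = 33. No deviation. ✓
Risky: low deductible gives 34 − 2 = 32; high deductible gives 99 − 71 = 28. No deviation. ✓
Neither type gains from mimicking the other.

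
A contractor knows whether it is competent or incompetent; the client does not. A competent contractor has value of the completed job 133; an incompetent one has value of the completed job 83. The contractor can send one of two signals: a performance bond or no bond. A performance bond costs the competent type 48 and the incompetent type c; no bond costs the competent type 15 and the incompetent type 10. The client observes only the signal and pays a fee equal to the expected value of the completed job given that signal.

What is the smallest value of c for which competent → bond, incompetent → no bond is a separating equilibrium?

Under separation: bond → competent (pays 133); no bond → incompetent (pays 83).
Competent: 133 − 48 = 85 ≥ 83 − 15 = 68. Holds regardless of c. ✓
Incompetent: 83 − 10 ≥ 133 − c, so c ≥ 133 − 73 = 60.

60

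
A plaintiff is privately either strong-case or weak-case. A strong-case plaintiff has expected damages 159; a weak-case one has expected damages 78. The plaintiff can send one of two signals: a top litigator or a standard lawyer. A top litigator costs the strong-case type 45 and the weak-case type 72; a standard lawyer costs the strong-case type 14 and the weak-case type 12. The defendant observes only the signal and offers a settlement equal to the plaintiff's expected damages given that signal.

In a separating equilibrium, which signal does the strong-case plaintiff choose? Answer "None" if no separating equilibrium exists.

None

Try strong-case → top litigator, weak-case → standard lawyer:
  If types separate, top litigator earns payment 159 and standard lawyer earns 78.
  Strong-case: top litigator gives 159 − 45 = 114; standard lawyer gives 78 − 14 = 64. No deviation. ✓
  Weak-case: standard lawyer gives 78 − 12 = 66; top litigator gives 159 − 72 = 87. Would deviate. ✗
Try strong-case → standard lawyer, weak-case → top litigator:
  If types separate, standard lawyer earns payment 159 and top litigator earns 78.
  Strong-case: standard lawyer gives 159 − 14 = 145; top litigator gives 78 − 45 = 33. No deviation. ✓
  Weak-case: top litigator gives 78 − 72 = 6; standard lawyer gives 159 − 12 = 147. Would deviate. ✗
Neither assignment is incentive-compatible.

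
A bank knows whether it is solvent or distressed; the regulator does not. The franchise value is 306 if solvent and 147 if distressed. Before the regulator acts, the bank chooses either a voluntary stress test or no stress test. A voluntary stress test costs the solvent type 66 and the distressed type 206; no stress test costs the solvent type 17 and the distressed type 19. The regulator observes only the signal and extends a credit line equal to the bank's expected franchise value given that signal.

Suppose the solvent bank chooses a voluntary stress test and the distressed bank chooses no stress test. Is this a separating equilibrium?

Yes

If types separate, stress test earns payment 306 and no stress test earns 147.
Solvent: stress test gives 306 − 66 = 240; no stress test gives 147 − 17 = 130. No deviation. ✓
Distressed: no stress test gives 147 − 19 = 128; stress test gives 306 − 206 = 100. No deviation. ✓
Neither type gains from mimicking the other.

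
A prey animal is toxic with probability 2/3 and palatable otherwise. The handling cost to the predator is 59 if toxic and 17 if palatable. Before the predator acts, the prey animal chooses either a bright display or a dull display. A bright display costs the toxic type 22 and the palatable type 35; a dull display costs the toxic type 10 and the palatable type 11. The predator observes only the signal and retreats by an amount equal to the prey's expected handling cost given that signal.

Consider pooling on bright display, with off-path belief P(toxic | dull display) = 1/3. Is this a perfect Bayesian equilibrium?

On the equilibrium path (bright display) the predator holds the prior 2/3 and pays 2/3·59 + 1/3·17 = 45. Off-path (dull display) belief 1/3 gives 1/3·59 + 2/3·17 = 31.
Toxic: bright display gives 45 − 22 = 23; dull display gives 31 − 10 = 21. Stays. ✓
Palatable: bright display gives 45 − 35 = 10; dull display gives 31 − 11 = 20. Deviates. ✗

No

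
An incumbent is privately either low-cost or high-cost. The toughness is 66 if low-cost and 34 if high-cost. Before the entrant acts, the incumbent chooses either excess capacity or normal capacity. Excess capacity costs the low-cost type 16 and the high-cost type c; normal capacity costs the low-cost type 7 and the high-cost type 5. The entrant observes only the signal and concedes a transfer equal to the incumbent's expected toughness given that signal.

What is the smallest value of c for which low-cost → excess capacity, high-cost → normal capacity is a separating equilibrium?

37

Under separation: excess capacity → low-cost (pays 66); normal capacity → high-cost (pays 34).
Low-cost: 66 − 16 = 50 ≥ 34 − 7 = 27. Holds regardless of c. ✓
High-cost: 34 − 5 ≥ 66 − c, so c ≥ 66 − 29 = 37.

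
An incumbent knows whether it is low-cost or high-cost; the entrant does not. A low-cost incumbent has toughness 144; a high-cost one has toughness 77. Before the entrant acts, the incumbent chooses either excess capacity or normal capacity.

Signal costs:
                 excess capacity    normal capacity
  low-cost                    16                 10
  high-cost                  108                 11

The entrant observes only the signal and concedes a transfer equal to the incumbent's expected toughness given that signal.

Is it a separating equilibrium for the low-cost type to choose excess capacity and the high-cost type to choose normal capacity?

If types separate, excess capacity earns payment 144 and normal capacity earns 77.
Low-cost: excess capacity gives 144 − 16 = 128; normal capacity gives 77 − 10 = 67. No deviation. ✓
High-cost: normal capacity gives 77 − 11 = 66; excess capacity gives 144 − 108 = 36. No deviation. ✓
Neither type gains from mimicking the other.

Yes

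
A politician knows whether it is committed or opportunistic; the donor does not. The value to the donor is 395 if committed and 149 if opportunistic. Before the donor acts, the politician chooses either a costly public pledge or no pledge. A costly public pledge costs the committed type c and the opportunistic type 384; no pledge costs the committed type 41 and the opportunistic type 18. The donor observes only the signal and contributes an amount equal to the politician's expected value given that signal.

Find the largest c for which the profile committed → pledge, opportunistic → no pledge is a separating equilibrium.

287

Under separation: pledge → committed (pays 395); no pledge → opportunistic (pays 149).
Opportunistic: 149 − 18 = 131 ≥ 395 − 384 = 11. Holds regardless of c. ✓
Committed: 395 − c ≥ 149 − 41, so c ≤ 395 − 108 = 287.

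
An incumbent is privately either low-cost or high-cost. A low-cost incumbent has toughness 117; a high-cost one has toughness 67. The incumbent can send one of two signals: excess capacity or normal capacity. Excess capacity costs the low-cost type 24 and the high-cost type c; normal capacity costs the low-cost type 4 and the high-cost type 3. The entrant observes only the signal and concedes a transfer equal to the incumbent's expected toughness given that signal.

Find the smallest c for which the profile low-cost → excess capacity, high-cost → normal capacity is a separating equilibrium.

53

Under separation: excess capacity → low-cost (pays 117); normal capacity → high-cost (pays 67).
Low-cost: 117 − 24 = 93 ≥ 67 − 4 = 63. Holds regardless of c. ✓
High-cost: 67 − 3 ≥ 117 − c, so c ≥ 117 − 64 = 53.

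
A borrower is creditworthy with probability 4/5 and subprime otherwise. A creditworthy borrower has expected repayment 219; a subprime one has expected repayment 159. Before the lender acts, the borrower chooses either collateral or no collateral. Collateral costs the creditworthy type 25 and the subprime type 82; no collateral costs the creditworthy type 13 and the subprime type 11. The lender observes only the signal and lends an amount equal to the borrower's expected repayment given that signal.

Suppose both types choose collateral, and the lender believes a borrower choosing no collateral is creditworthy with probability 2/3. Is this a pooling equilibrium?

No

On the equilibrium path (collateral) the lender holds the prior 4/5 and pays 4/5·219 + 1/5·159 = 207. Off-path (no collateral) belief 2/3 gives 2/3·219 + 1/3·159 = 199.
Creditworthy: collateral gives 207 − 25 = 182; no collateral gives 199 − 13 = 186. Deviates. ✗
Subprime: collateral gives 207 − 82 = 125; no collateral gives 199 − 11 = 188. Deviates. ✗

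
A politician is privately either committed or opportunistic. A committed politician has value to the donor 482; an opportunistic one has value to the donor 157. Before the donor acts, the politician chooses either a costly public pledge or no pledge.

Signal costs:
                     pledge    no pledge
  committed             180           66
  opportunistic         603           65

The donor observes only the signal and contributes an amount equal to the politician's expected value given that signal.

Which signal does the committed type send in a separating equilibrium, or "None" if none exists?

Try committed → pledge, opportunistic → no pledge:
  Under separation the donor infers type exactly: pledge → committed (pays 482), no pledge → opportunistic (pays 157).
  Committed: pledge gives 482 − 180 = 302; no pledge gives 157 − 66 = 91. No deviation. ✓
  Opportunistic: no pledge gives 157 − 65 = 92; pledge gives 482 − 603 = -121. No deviation. ✓
Both hold — the committed type sends pledge.

pledge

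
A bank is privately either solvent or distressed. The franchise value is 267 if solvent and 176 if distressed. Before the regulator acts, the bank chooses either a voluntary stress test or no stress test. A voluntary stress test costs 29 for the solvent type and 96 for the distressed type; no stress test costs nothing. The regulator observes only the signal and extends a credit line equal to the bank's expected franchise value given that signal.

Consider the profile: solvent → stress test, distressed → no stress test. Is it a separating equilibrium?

Under separation the regulator infers type exactly: stress test → solvent (pays 267), no stress test → distressed (pays 176).
Solvent: stress test gives 267 − 29 = 238; no stress test gives 176 − 0 = 176. No deviation. ✓
Distressed: no stress test gives 176 − 0 = 176; stress test gives 267 − 96 = 171. No deviation. ✓
Both incentive constraints hold.

Yes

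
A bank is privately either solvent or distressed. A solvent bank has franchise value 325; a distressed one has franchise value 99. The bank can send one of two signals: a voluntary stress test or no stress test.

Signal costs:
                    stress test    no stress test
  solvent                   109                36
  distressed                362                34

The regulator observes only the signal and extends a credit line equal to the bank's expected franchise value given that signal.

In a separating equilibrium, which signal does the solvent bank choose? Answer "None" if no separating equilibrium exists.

Try solvent → stress test, distressed → no stress test:
  If types separate, stress test earns payment 325 and no stress test earns 99.
  Solvent: stress test gives 325 − 109 = 216; no stress test gives 99 − 36 = 63. No deviation. ✓
  Distressed: no stress test gives 99 − 34 = 65; stress test gives 325 − 362 = -37. No deviation. ✓
Both hold — the solvent type sends stress test.

stress test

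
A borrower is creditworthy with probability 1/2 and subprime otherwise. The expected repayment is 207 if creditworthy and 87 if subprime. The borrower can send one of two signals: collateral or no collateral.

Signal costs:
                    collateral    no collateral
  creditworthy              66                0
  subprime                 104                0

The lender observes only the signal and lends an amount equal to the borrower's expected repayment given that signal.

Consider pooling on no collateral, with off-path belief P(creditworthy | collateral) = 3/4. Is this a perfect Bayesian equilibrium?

At the pooled signal (no collateral) the lender holds the prior 1/2 and pays 1/2·207 + 1/2·87 = 147. Off-path (collateral) belief 3/4 gives 3/4·207 + 1/4·87 = 177.
Creditworthy: no collateral gives 147 − 0 = 147; collateral gives 177 − 66 = 111. Stays. ✓
Subprime: no collateral gives 147 − 0 = 147; collateral gives 177 − 104 = 73. Stays. ✓

Yes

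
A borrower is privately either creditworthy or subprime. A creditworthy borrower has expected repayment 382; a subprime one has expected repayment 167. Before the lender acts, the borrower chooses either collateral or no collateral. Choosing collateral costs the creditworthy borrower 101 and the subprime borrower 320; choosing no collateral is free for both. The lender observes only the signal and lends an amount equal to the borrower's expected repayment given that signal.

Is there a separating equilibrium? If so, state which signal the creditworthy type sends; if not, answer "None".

Try creditworthy → collateral, subprime → no collateral:
  If types separate, collateral earns payment 382 and no collateral earns 167.
  Creditworthy: collateral gives 382 − 101 = 281; no collateral gives 167 − 0 = 167. No deviation. ✓
  Subprime: no collateral gives 167 − 0 = 167; collateral gives 382 − 320 = 62. No deviation. ✓
Both hold — the creditworthy type sends collateral.

collateral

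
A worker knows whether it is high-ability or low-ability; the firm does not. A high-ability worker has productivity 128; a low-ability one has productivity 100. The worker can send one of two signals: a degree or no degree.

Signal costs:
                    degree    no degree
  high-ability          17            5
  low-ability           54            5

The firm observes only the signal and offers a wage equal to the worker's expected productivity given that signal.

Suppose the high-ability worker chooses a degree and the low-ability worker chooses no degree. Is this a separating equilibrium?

Yes

Under separation the firm infers type exactly: degree → high-ability (pays 128), no degree → low-ability (pays 100).
High-ability: degree gives 128 − 17 = 111; no degree gives 100 − 5 = 95. No deviation. ✓
Low-ability: no degree gives 100 − 5 = 95; degree gives 128 − 54 = 74. No deviation. ✓
Neither type gains from mimicking the other.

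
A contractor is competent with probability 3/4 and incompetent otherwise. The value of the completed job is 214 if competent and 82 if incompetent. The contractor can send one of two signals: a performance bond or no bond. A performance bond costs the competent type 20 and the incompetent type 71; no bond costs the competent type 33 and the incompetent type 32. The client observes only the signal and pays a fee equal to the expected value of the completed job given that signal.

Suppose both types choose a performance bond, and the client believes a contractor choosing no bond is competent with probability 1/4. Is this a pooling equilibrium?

Yes

At the pooled signal (bond) the client holds the prior 3/4 and pays 3/4·214 + 1/4·82 = 181. Off-path (no bond) belief 1/4 gives 1/4·214 + 3/4·82 = 115.
Competent: bond gives 181 − 20 = 161; no bond gives 115 − 33 = 82. Stays. ✓
Incompetent: bond gives 181 − 71 = 110; no bond gives 115 − 32 = 83. Stays. ✓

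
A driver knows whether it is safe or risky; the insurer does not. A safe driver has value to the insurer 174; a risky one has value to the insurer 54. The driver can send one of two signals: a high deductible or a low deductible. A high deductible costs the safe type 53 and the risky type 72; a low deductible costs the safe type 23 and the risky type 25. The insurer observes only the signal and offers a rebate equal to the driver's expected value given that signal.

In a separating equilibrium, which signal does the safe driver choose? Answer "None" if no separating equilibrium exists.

Try safe → high deductible, risky → low deductible:
  If types separate, high deductible earns payment 174 and low deductible earns 54.
  Safe: high deductible gives 174 − 53 = 121; low deductible gives 54 − 23 = 31. No deviation. ✓
  Risky: low deductible gives 54 − 25 = 29; high deductible gives 174 − 72 = 102. Would deviate. ✗
Try safe → low deductible, risky → high deductible:
  If types separate, low deductible earns payment 174 and high deductible earns 54.
  Safe: low deductible gives 174 − 23 = 151; high deductible gives 54 − 53 = 1. No deviation. ✓
  Risky: high deductible gives 54 − 72 = -18; low deductible gives 174 − 25 = 149. Would deviate. ✗
Neither assignment is incentive-compatible.

None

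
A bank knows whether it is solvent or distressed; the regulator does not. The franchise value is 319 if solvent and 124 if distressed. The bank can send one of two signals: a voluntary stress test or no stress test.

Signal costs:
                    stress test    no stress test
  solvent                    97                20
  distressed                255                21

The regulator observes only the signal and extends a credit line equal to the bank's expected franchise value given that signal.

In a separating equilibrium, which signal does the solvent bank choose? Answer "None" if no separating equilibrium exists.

stress test

Try solvent → stress test, distressed → no stress test:
  Under separation the regulator infers type exactly: stress test → solvent (pays 319), no stress test → distressed (pays 124).
  Solvent: stress test gives 319 − 97 = 222; no stress test gives 124 − 20 = 104. No deviation. ✓
  Distressed: no stress test gives 124 − 21 = 103; stress test gives 319 − 255 = 64. No deviation. ✓
Both hold — the solvent type sends stress test.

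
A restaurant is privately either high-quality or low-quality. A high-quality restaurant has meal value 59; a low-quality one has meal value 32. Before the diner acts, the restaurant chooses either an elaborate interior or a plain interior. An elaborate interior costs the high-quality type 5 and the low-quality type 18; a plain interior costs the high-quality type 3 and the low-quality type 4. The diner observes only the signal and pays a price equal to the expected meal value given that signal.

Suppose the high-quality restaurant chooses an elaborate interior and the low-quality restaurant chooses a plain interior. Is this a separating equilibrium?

If types separate, elaborate interior earns payment 59 and plain interior earns 32.
High-quality: elaborate interior gives 59 − 5 = 54; plain interior gives 32 − 3 = 29. No deviation. ✓
Low-quality: plain interior gives 32 − 4 = 28; elaborate interior gives 59 − 18 = 41. Would deviate. ✗

No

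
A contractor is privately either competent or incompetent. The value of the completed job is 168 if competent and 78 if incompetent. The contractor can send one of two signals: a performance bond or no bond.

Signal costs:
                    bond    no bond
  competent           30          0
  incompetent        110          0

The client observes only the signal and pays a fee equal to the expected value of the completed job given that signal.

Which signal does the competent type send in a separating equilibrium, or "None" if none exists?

Try competent → bond, incompetent → no bond:
  Under separation the client infers type exactly: bond → competent (pays 168), no bond → incompetent (pays 78).
  Competent: bond gives 168 − 30 = 138; no bond gives 78 − 0 = 78. No deviation. ✓
  Incompetent: no bond gives 78 − 0 = 78; bond gives 168 − 110 = 58. No deviation. ✓
Both hold — the competent type sends bond.

bond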